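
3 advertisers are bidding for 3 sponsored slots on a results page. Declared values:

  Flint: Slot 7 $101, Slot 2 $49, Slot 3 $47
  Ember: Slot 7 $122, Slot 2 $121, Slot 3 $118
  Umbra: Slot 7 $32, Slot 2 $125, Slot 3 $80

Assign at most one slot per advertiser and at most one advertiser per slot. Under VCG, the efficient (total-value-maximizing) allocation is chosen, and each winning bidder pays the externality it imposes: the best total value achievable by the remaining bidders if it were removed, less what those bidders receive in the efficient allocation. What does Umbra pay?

Umbra pays $3.

Efficient allocation: Flint→Slot 7 ($101), Ember→Slot 3 ($118), Umbra→Slot 2 ($125); total welfare W = $344.
Umbra receives Slot 2 at value $125, so the others get W − 125 = $219.
Without Umbra: best allocation of the remaining 2 bidders over all 3 slots is Flint→Slot 7 ($101), Ember→Slot 2 ($121), total $222.
VCG payment = (others' best without Umbra) − (others' welfare with Umbra) = 222 − 219 = $3.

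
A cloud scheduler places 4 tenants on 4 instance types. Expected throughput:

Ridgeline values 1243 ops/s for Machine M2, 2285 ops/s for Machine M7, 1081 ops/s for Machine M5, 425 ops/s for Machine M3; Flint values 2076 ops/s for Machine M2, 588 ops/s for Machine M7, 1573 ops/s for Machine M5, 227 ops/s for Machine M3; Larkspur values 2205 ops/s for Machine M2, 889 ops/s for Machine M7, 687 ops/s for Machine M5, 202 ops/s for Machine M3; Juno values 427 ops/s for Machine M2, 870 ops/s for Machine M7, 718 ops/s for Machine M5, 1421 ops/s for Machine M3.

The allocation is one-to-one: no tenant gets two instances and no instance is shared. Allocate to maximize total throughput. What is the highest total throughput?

This is the linear assignment problem.
Optimal: Ridgeline→Machine M7 (2285 ops/s), Flint→Machine M5 (1573 ops/s), Larkspur→Machine M2 (2205 ops/s), Juno→Machine M3 (1421 ops/s) — total 2285+1573+2205+1421 = 7484 ops/s.
Row-greedy (each tenant in turn takes its best remaining instance) gives 6469 ops/s, worse by 1015.
Next-best assignment: Ridgeline→Machine M7, Flint→Machine M2, Larkspur→Machine M5, Juno→Machine M3 = 6469 ops/s.

Maximum total: 7484 ops/s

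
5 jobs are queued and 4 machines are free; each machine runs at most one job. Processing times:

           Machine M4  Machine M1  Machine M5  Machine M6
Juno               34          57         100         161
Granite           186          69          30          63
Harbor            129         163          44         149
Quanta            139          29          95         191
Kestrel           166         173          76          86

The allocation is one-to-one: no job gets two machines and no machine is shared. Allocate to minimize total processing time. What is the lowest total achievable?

Min total: 170 min

This is the linear assignment problem.
Optimal: Juno→Machine M4 (34 min), Quanta→Machine M1 (29 min), Harbor→Machine M5 (44 min), Granite→Machine M6 (63 min) — total 34+29+44+63 = 170 min.
Row-greedy (each job in turn takes its cheapest remaining machine) gives 242 min, worse by 72.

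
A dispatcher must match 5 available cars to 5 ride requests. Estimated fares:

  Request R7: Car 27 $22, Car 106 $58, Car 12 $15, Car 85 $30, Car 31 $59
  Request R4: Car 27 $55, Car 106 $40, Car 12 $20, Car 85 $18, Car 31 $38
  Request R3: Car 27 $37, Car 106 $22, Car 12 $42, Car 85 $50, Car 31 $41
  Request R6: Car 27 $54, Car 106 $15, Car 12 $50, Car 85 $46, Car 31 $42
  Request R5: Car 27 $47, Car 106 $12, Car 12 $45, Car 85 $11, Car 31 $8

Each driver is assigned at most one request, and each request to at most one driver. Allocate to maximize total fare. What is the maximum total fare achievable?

Maximum total: $250

Treat this as an assignment problem: match each driver to one request.
Optimal: Car 27→Request R4 ($55), Car 106→Request R7 ($58), Car 12→Request R5 ($45), Car 85→Request R3 ($50), Car 31→Request R6 ($42) — total 55+58+45+50+42 = $250.
Max-entry greedy (repeatedly take the single best remaining cell) gives $226, worse by 24.
Next-best assignment: Car 27→Request R6, Car 106→Request R4, Car 12→Request R5, Car 85→Request R3, Car 31→Request R7 = $248.
Swapping Car 106↔Car 12 (Car 106→Request R5 $12, Car 12→Request R7 $15) loses 76.
Checked against all permutations: $250 is optimal.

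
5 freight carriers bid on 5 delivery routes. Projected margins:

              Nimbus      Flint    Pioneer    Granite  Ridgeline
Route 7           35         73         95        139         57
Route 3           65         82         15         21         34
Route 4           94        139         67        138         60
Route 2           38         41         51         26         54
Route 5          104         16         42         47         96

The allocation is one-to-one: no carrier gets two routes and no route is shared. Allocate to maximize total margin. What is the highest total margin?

This is a one-to-one assignment (maximum-weight bipartite matching).
Optimal: Nimbus→Route 3 ($65k), Flint→Route 4 ($139k), Pioneer→Route 2 ($51k), Granite→Route 7 ($139k), Ridgeline→Route 5 ($96k) — total 65+139+51+139+96 = $490k.
Swapping Granite↔Pioneer (Granite→Route 2 $26k, Pioneer→Route 7 $95k) loses 69.
No other one-to-one assignment exceeds $490k.

Max total: $490k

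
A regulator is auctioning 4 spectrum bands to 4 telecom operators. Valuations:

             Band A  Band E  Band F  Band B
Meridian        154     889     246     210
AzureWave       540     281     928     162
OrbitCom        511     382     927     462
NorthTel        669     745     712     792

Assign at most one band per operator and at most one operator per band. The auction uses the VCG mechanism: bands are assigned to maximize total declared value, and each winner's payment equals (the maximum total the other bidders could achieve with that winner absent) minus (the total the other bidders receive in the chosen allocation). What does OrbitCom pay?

OrbitCom pays $388M.

Efficient allocation: Meridian→Band E ($889M), AzureWave→Band A ($540M), OrbitCom→Band F ($927M), NorthTel→Band B ($792M); total welfare W = $3148M.
OrbitCom receives Band F at value $927M, so the others get W − 927 = $2221M.
Without OrbitCom: best allocation of the remaining 3 bidders over all 4 bands is Meridian→Band E ($889M), AzureWave→Band F ($928M), NorthTel→Band B ($792M), total $2609M.
VCG payment = (others' best without OrbitCom) − (others' welfare with OrbitCom) = 2609 − 2221 = $388M.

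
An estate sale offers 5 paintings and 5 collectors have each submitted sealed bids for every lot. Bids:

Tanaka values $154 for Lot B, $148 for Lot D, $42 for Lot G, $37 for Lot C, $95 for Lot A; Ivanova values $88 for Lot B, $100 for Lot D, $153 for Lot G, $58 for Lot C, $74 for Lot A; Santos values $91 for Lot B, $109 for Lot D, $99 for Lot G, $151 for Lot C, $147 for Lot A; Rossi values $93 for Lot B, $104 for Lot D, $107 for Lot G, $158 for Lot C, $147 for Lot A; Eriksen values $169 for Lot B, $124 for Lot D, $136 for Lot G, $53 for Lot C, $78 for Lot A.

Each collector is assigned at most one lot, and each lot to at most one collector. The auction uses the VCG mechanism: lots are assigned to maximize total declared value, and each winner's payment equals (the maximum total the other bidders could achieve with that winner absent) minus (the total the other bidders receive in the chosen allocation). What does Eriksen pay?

Efficient allocation: Tanaka→Lot D ($148), Ivanova→Lot G ($153), Santos→Lot A ($147), Rossi→Lot C ($158), Eriksen→Lot B ($169); total welfare W = $775.
Eriksen receives Lot B at value $169, so the others get W − 169 = $606.
Without Eriksen: best allocation of the remaining 4 bidders over all 5 lots is Tanaka→Lot B ($154), Ivanova→Lot G ($153), Santos→Lot A ($147), Rossi→Lot C ($158), total $612.
VCG payment = (others' best without Eriksen) − (others' welfare with Eriksen) = 612 − 606 = $6.

Eriksen pays $6.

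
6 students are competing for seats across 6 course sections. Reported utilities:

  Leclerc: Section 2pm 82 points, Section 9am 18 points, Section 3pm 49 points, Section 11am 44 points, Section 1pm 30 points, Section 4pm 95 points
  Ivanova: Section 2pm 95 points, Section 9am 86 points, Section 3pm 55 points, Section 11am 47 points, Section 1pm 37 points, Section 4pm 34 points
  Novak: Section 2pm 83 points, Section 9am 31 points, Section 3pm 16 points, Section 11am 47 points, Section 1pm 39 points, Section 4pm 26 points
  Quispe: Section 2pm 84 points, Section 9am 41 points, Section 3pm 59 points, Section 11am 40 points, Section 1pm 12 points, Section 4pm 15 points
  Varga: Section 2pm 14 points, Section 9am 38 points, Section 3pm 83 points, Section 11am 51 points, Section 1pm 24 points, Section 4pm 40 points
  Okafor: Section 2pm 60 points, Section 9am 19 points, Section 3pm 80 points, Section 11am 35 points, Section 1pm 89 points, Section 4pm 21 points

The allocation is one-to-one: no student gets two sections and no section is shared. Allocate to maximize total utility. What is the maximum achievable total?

Optimal: Leclerc→Section 4pm (95 points), Ivanova→Section 9am (86 points), Novak→Section 11am (47 points), Quispe→Section 2pm (84 points), Varga→Section 3pm (83 points), Okafor→Section 1pm (89 points) — total 95+86+47+84+83+89 = 484 points.
Row-greedy (each student in turn takes its best remaining section) gives 423 points, worse by 61.

Maximum total: 484 points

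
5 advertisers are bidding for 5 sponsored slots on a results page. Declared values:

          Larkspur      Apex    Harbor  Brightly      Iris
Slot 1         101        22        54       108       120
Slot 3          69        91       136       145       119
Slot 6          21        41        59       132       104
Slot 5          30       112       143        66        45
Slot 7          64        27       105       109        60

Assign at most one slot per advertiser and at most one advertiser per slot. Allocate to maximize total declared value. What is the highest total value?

Optimal: Larkspur→Slot 1 ($101), Apex→Slot 5 ($112), Harbor→Slot 7 ($105), Brightly→Slot 6 ($132), Iris→Slot 3 ($119) — total 101+112+105+132+119 = $569.
Next-best assignment: Larkspur→Slot 1, Apex→Slot 5, Harbor→Slot 7, Brightly→Slot 3, Iris→Slot 6 = $567.
Swapping Larkspur↔Iris (Larkspur→Slot 3 $69, Iris→Slot 1 $120) loses 31.
No other one-to-one assignment exceeds $569.

Max total: $569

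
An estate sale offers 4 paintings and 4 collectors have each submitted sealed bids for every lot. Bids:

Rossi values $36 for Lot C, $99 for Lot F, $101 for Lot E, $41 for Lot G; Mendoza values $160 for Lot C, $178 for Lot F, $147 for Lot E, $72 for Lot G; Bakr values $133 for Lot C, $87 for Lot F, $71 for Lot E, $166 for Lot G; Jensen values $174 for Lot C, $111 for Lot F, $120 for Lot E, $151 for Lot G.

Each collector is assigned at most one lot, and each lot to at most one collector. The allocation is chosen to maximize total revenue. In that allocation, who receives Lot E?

Optimal: Rossi→Lot E ($101), Mendoza→Lot F ($178), Bakr→Lot G ($166), Jensen→Lot C ($174) — total 101+178+166+174 = $619.
Next-best assignment: Rossi→Lot F, Mendoza→Lot E, Bakr→Lot G, Jensen→Lot C = $586.
Swapping Jensen↔Rossi (Jensen→Lot E $120, Rossi→Lot C $36) loses 119.
Every other assignment is strictly worse.

Rossi receives Lot E.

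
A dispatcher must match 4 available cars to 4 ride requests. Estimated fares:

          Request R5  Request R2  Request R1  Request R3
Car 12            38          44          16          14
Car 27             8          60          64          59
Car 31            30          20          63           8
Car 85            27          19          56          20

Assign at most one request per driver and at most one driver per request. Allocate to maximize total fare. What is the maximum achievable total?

Maximum total: $193

Optimal: Car 12→Request R2 ($44), Car 27→Request R3 ($59), Car 31→Request R1 ($63), Car 85→Request R5 ($27) — total 44+59+63+27 = $193.
Column-greedy (each request in turn goes to its best remaining driver) gives $181, worse by 12.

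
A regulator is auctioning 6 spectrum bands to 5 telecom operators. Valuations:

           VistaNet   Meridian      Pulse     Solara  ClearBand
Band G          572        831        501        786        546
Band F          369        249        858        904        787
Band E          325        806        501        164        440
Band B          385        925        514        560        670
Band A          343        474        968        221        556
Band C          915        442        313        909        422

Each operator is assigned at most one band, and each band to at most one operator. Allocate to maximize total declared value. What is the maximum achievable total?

Maximum total: $4381M

Treat this as an assignment problem: match each operator to one band.
Optimal: VistaNet→Band C ($915M), Meridian→Band B ($925M), Pulse→Band A ($968M), Solara→Band G ($786M), ClearBand→Band F ($787M) — total 915+925+968+786+787 = $4381M.
Row-greedy (each operator in turn takes its best remaining band) gives $4258M, worse by 123.
Next-best assignment: VistaNet→Band C, Meridian→Band G, Pulse→Band A, Solara→Band F, ClearBand→Band B = $4288M.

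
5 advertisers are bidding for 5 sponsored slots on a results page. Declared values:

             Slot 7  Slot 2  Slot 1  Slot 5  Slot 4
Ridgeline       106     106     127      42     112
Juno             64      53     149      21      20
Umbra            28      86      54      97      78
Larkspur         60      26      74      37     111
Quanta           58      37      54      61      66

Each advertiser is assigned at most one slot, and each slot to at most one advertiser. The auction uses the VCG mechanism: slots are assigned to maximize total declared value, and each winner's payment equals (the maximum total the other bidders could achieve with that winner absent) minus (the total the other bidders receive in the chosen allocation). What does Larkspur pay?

Efficient allocation: Ridgeline→Slot 2 ($106), Juno→Slot 1 ($149), Umbra→Slot 5 ($97), Larkspur→Slot 4 ($111), Quanta→Slot 7 ($58); total welfare W = $521.
Larkspur receives Slot 4 at value $111, so the others get W − 111 = $410.
Without Larkspur: best allocation of the remaining 4 bidders over all 5 slots is Ridgeline→Slot 7 ($106), Juno→Slot 1 ($149), Umbra→Slot 5 ($97), Quanta→Slot 4 ($66), total $418.
VCG payment = (others' best without Larkspur) − (others' welfare with Larkspur) = 418 − 410 = $8.

Larkspur pays $8.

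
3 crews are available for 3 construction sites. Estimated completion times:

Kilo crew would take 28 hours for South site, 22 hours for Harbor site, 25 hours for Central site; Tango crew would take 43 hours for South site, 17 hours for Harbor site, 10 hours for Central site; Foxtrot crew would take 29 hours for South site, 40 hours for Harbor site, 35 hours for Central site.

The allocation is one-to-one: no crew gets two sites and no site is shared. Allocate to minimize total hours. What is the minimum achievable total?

Optimal: Kilo crew→Harbor site (22 hours), Tango crew→Central site (10 hours), Foxtrot crew→South site (29 hours) — total 22+10+29 = 61 hours.
Next-best assignment: Kilo crew→Central site, Tango crew→Harbor site, Foxtrot crew→South site = 71 hours.

Min total: 61 hours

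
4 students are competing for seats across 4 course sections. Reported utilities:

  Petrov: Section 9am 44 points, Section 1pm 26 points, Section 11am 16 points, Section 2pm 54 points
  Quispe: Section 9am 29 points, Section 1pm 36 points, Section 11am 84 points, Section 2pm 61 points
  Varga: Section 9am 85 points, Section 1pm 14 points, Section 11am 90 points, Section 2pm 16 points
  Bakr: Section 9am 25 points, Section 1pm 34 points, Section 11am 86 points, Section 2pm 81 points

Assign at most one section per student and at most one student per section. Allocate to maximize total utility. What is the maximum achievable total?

Max total: 276 points

This is the linear assignment problem.
Optimal: Petrov→Section 1pm (26 points), Quispe→Section 11am (84 points), Varga→Section 9am (85 points), Bakr→Section 2pm (81 points) — total 26+84+85+81 = 276 points.
Max-entry greedy (repeatedly take the single best remaining cell) gives 251 points, worse by 25.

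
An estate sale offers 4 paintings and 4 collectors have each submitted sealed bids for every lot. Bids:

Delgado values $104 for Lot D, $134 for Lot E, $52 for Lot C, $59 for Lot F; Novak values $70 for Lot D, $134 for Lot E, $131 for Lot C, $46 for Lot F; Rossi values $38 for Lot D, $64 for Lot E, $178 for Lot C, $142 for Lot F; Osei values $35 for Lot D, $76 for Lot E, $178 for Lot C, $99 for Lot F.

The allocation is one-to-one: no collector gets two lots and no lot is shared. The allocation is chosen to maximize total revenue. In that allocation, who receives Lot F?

Optimal: Delgado→Lot D ($104), Novak→Lot E ($134), Rossi→Lot F ($142), Osei→Lot C ($178) — total 104+134+142+178 = $558.
Column-greedy (each lot in turn goes to its best remaining collector) gives $515, worse by 43.
Next-best assignment: Delgado→Lot E, Novak→Lot D, Rossi→Lot F, Osei→Lot C = $524.
Swapping Osei↔Rossi (Osei→Lot F $99, Rossi→Lot C $178) loses 43.
Rossi's own top lot is Lot C ($178), but forcing Rossi→Lot C and reassigning the rest optimally gives only $515 — worse by 43.

Rossi receives Lot F.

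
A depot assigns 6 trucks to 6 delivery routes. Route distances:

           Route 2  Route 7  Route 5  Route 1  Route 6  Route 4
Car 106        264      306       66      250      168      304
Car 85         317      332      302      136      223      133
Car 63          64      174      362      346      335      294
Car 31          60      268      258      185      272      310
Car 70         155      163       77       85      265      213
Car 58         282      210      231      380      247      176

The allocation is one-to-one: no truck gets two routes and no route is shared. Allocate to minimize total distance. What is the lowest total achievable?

Optimal: Car 106→Route 5 (66 km), Car 85→Route 4 (133 km), Car 63→Route 7 (174 km), Car 31→Route 2 (60 km), Car 70→Route 1 (85 km), Car 58→Route 6 (247 km) — total 66+133+174+60+85+247 = 765 km.
Column-greedy (each route in turn goes to its cheapest remaining truck) gives 966 km, worse by 201.

Minimum total: 765 km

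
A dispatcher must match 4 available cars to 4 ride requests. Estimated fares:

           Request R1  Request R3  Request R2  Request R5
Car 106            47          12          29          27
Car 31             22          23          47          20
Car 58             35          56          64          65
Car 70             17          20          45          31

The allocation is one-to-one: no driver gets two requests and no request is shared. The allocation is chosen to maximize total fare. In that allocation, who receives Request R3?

Car 58 receives Request R3.

Optimal: Car 106→Request R1 ($47), Car 31→Request R2 ($47), Car 58→Request R3 ($56), Car 70→Request R5 ($31) — total 47+47+56+31 = $181.
Row-greedy (each driver in turn takes its best remaining request) gives $179, worse by 2.
Next-best assignment: Car 106→Request R1, Car 31→Request R3, Car 58→Request R5, Car 70→Request R2 = $180.
Swapping Car 58↔Car 31 (Car 58→Request R2 $64, Car 31→Request R3 $23) loses 16.
No other one-to-one assignment exceeds $181.
Car 58's own top request is Request R5 ($65), but forcing Car 58→Request R5 and reassigning the rest optimally gives only $180 — worse by 1.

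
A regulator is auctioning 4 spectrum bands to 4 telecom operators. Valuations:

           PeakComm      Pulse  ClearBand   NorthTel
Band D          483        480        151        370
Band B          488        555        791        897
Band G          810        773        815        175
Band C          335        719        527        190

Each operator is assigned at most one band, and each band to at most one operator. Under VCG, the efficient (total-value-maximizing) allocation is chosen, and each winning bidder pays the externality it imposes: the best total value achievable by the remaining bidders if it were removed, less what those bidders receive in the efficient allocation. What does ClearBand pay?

Efficient allocation: PeakComm→Band D ($483M), Pulse→Band C ($719M), ClearBand→Band G ($815M), NorthTel→Band B ($897M); total welfare W = $2914M.
ClearBand receives Band G at value $815M, so the others get W − 815 = $2099M.
Without ClearBand: best allocation of the remaining 3 bidders over all 4 bands is PeakComm→Band G ($810M), Pulse→Band C ($719M), NorthTel→Band B ($897M), total $2426M.
VCG payment = (others' best without ClearBand) − (others' welfare with ClearBand) = 2426 − 2099 = $327M.

ClearBand pays $327M.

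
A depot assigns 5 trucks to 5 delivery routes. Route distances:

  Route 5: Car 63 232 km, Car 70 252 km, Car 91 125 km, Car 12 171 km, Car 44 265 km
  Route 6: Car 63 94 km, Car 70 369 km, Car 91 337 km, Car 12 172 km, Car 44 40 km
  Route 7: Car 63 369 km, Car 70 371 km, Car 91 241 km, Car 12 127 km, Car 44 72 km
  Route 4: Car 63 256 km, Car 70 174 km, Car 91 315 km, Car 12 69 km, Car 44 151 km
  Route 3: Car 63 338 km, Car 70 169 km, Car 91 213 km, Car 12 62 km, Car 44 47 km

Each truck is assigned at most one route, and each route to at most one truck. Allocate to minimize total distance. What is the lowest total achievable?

Min total: 527 km

This is a one-to-one assignment (minimum-cost bipartite matching).
Optimal: Car 63→Route 6 (94 km), Car 70→Route 4 (174 km), Car 91→Route 5 (125 km), Car 12→Route 3 (62 km), Car 44→Route 7 (72 km) — total 94+174+125+62+72 = 527 km.
Column-greedy (each route in turn goes to its cheapest remaining truck) gives 804 km, worse by 277.
Swapping Car 63↔Car 91 (Car 63→Route 5 232 km, Car 91→Route 6 337 km) adds 350.
Checked against all permutations: 527 km is optimal.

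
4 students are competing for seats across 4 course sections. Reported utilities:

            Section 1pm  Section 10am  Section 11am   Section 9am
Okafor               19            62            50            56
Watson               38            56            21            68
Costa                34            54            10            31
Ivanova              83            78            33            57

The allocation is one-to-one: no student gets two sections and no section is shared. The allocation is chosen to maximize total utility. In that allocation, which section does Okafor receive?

Optimal: Okafor→Section 11am (50 points), Watson→Section 9am (68 points), Costa→Section 10am (54 points), Ivanova→Section 1pm (83 points) — total 50+68+54+83 = 255 points.
Next-best assignment: Okafor→Section 11am, Watson→Section 9am, Costa→Section 1pm, Ivanova→Section 10am = 230 points.
Okafor's own top section is Section 10am (62 points), but forcing Okafor→Section 10am and reassigning the rest optimally gives only 223 points — worse by 32.

Okafor receives Section 11am.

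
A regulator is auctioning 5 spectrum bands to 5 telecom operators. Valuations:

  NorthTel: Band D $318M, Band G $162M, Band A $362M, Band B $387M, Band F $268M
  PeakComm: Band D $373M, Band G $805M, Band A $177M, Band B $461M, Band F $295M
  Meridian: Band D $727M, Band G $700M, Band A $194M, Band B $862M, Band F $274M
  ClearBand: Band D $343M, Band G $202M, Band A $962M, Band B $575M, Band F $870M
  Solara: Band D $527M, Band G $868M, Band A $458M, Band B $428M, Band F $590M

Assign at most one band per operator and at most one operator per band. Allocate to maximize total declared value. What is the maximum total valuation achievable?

This is a one-to-one assignment (maximum-weight bipartite matching).
Optimal: NorthTel→Band D ($318M), PeakComm→Band G ($805M), Meridian→Band B ($862M), ClearBand→Band A ($962M), Solara→Band F ($590M) — total 318+805+862+962+590 = $3537M.
Next-best assignment: NorthTel→Band B, PeakComm→Band G, Meridian→Band D, ClearBand→Band A, Solara→Band F = $3471M.
Swapping Solara↔NorthTel (Solara→Band D $527M, NorthTel→Band F $268M) loses 113.

Maximum total: $3537M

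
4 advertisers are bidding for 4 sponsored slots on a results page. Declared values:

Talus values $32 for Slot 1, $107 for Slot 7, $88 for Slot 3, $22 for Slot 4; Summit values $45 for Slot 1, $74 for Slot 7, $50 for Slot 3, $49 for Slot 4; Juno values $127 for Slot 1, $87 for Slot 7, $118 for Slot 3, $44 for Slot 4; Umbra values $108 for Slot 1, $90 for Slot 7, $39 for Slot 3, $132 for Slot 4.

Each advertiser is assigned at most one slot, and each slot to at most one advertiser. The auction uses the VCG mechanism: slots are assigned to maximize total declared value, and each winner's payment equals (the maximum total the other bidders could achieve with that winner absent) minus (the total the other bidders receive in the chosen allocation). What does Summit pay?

Efficient allocation: Talus→Slot 3 ($88), Summit→Slot 7 ($74), Juno→Slot 1 ($127), Umbra→Slot 4 ($132); total welfare W = $421.
Summit receives Slot 7 at value $74, so the others get W − 74 = $347.
Without Summit: best allocation of the remaining 3 bidders over all 4 slots is Talus→Slot 7 ($107), Juno→Slot 1 ($127), Umbra→Slot 4 ($132), total $366.
VCG payment = (others' best without Summit) − (others' welfare with Summit) = 366 − 347 = $19.

Summit pays $19.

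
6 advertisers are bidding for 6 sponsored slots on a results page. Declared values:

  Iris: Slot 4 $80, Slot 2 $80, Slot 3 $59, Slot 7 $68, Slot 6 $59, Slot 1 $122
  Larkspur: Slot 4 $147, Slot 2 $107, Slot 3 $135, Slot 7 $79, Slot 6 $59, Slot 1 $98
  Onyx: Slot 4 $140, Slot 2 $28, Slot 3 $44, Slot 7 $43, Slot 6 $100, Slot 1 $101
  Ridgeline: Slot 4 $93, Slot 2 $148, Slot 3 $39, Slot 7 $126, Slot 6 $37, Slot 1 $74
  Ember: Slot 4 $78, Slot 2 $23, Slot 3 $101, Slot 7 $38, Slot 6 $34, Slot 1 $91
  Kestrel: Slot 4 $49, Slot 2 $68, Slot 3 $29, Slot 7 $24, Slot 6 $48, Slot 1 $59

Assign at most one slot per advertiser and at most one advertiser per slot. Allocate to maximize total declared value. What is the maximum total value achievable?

Max total: $664

This is a one-to-one assignment (maximum-weight bipartite matching).
Optimal: Iris→Slot 1 ($122), Larkspur→Slot 4 ($147), Onyx→Slot 6 ($100), Ridgeline→Slot 7 ($126), Ember→Slot 3 ($101), Kestrel→Slot 2 ($68) — total 122+147+100+126+101+68 = $664.
Column-greedy (each slot in turn goes to its best remaining advertiser) gives $623, worse by 41.
Next-best assignment: Iris→Slot 1, Larkspur→Slot 2, Onyx→Slot 4, Ridgeline→Slot 7, Ember→Slot 3, Kestrel→Slot 6 = $644.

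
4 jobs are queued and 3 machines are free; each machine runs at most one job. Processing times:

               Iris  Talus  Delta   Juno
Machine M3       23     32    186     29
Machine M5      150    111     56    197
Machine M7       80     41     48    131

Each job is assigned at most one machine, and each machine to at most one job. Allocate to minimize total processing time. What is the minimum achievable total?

Minimum total: 120 min

Optimal: Iris→Machine M3 (23 min), Delta→Machine M5 (56 min), Talus→Machine M7 (41 min) — total 23+56+41 = 120 min.
Next-best assignment: Juno→Machine M3, Delta→Machine M5, Talus→Machine M7 = 126 min.
Swapping Talus↔Delta (Talus→Machine M5 111 min, Delta→Machine M7 48 min) adds 62.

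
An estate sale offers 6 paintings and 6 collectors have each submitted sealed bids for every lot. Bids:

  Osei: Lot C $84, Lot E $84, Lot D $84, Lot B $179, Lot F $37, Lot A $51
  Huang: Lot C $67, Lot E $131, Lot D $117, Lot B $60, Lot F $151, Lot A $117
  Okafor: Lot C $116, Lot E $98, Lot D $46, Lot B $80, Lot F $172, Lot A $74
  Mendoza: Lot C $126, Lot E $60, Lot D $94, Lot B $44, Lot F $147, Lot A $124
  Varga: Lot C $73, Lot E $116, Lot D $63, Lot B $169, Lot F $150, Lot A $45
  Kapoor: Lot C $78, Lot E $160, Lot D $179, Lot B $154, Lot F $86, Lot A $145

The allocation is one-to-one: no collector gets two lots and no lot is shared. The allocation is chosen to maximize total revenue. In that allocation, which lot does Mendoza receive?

Mendoza receives Lot C.

This is a one-to-one assignment (maximum-weight bipartite matching).
Optimal: Osei→Lot B ($179), Huang→Lot A ($117), Okafor→Lot F ($172), Mendoza→Lot C ($126), Varga→Lot E ($116), Kapoor→Lot D ($179) — total 179+117+172+126+116+179 = $889.
Column-greedy (each lot in turn goes to its best remaining collector) gives $799, worse by 90.
Next-best assignment: Osei→Lot B, Huang→Lot E, Okafor→Lot C, Mendoza→Lot A, Varga→Lot F, Kapoor→Lot D = $879.
Checked against all permutations: $889 is optimal.
Mendoza's own top lot is Lot F ($147), but forcing Mendoza→Lot F and reassigning the rest optimally gives only $854 — worse by 35.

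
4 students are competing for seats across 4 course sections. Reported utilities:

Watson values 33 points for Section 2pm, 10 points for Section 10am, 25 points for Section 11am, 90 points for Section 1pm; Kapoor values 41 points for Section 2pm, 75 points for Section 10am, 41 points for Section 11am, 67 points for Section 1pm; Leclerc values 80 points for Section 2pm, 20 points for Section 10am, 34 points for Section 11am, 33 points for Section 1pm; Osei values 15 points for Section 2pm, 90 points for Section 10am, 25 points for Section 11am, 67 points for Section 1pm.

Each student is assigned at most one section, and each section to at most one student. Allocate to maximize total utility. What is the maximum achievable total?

Max total: 301 points

Treat this as an assignment problem: match each student to one section.
Optimal: Watson→Section 1pm (90 points), Kapoor→Section 11am (41 points), Leclerc→Section 2pm (80 points), Osei→Section 10am (90 points) — total 90+41+80+90 = 301 points.
Row-greedy (each student in turn takes its best remaining section) gives 270 points, worse by 31.
Swapping Watson↔Kapoor (Watson→Section 11am 25 points, Kapoor→Section 1pm 67 points) loses 39.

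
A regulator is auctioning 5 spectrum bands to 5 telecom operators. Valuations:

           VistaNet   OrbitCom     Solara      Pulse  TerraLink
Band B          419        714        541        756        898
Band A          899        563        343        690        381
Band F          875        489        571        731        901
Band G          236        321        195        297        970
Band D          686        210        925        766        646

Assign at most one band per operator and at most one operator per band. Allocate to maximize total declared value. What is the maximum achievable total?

Max total: $4239M

Optimal: VistaNet→Band A ($899M), OrbitCom→Band B ($714M), Solara→Band D ($925M), Pulse→Band F ($731M), TerraLink→Band G ($970M) — total 899+714+925+731+970 = $4239M.
Max-entry greedy (repeatedly take the single best remaining cell) gives $4039M, worse by 200.
No other one-to-one assignment exceeds $4239M.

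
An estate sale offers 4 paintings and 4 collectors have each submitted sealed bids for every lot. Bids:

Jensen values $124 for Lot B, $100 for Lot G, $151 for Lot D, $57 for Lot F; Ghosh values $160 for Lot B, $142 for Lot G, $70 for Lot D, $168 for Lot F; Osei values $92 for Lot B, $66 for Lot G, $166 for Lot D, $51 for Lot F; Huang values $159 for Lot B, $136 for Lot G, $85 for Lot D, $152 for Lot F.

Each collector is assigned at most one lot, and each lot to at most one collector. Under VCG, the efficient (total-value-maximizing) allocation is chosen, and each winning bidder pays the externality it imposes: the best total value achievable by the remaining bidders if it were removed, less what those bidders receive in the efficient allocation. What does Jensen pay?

Jensen pays $23.

Efficient allocation: Jensen→Lot B ($124), Ghosh→Lot F ($168), Osei→Lot D ($166), Huang→Lot G ($136); total welfare W = $594.
Jensen receives Lot B at value $124, so the others get W − 124 = $470.
Without Jensen: best allocation of the remaining 3 bidders over all 4 lots is Ghosh→Lot F ($168), Osei→Lot D ($166), Huang→Lot B ($159), total $493.
VCG payment = (others' best without Jensen) − (others' welfare with Jensen) = 493 − 470 = $23.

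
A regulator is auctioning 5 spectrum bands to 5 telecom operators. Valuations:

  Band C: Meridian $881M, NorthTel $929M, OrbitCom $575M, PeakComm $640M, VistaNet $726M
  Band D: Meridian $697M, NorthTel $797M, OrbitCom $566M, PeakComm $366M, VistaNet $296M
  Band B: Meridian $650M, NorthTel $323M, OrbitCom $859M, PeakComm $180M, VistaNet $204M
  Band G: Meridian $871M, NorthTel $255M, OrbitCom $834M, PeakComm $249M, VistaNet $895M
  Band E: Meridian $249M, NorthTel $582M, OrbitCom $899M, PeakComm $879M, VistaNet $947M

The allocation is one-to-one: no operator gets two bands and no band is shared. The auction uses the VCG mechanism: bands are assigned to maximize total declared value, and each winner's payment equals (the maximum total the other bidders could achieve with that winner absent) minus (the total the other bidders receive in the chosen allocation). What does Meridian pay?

Meridian pays $132M.

Efficient allocation: Meridian→Band C ($881M), NorthTel→Band D ($797M), OrbitCom→Band B ($859M), PeakComm→Band E ($879M), VistaNet→Band G ($895M); total welfare W = $4311M.
Meridian receives Band C at value $881M, so the others get W − 881 = $3430M.
Without Meridian: best allocation of the remaining 4 bidders over all 5 bands is NorthTel→Band C ($929M), OrbitCom→Band B ($859M), PeakComm→Band E ($879M), VistaNet→Band G ($895M), total $3562M.
VCG payment = (others' best without Meridian) − (others' welfare with Meridian) = 3562 − 3430 = $132M.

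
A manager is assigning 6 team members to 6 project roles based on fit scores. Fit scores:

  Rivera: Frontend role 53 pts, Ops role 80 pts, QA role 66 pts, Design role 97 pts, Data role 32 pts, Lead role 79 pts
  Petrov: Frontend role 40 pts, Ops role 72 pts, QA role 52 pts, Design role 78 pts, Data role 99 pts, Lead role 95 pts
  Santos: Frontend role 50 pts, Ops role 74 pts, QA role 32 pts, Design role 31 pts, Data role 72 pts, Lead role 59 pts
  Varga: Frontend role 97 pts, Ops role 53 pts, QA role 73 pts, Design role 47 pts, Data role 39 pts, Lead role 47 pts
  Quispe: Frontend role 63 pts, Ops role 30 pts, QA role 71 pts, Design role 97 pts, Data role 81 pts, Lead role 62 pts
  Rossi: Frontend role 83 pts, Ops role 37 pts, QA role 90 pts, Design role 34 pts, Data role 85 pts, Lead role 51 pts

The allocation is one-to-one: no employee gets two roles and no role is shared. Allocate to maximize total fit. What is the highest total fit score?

Optimal: Rivera→Lead role (79 pts), Petrov→Data role (99 pts), Santos→Ops role (74 pts), Varga→Frontend role (97 pts), Quispe→Design role (97 pts), Rossi→QA role (90 pts) — total 79+99+74+97+97+90 = 536 pts.
Column-greedy (each role in turn goes to its best remaining employee) gives 522 pts, worse by 14.
Checked against all permutations: 536 pts is optimal.

Max total: 536 pts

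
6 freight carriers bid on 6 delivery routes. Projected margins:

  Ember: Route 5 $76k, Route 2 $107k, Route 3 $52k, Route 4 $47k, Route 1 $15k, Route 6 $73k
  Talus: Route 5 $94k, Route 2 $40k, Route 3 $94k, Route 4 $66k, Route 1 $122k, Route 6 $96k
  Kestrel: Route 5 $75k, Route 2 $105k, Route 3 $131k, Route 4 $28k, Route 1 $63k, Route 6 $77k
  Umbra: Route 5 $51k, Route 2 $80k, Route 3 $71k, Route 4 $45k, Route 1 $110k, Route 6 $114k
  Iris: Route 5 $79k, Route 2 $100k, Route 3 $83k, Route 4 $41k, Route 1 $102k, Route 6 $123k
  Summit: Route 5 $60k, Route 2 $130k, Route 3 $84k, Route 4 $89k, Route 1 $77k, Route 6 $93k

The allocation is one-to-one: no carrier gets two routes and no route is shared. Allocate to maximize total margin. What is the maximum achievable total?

Max total: $654k

Optimal: Ember→Route 2 ($107k), Talus→Route 5 ($94k), Kestrel→Route 3 ($131k), Umbra→Route 1 ($110k), Iris→Route 6 ($123k), Summit→Route 4 ($89k) — total 107+94+131+110+123+89 = $654k.
Swapping Summit↔Kestrel (Summit→Route 3 $84k, Kestrel→Route 4 $28k) loses 108.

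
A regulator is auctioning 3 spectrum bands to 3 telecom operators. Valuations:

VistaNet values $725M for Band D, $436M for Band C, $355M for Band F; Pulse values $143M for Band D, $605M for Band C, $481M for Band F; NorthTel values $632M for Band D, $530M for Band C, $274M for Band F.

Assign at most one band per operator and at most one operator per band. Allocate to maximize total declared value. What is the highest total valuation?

Maximum total: $1736M

Optimal: VistaNet→Band D ($725M), Pulse→Band F ($481M), NorthTel→Band C ($530M) — total 725+481+530 = $1736M.
Row-greedy (each operator in turn takes its best remaining band) gives $1604M, worse by 132.
Next-best assignment: VistaNet→Band D, Pulse→Band C, NorthTel→Band F = $1604M.
Checked against all permutations: $1736M is optimal.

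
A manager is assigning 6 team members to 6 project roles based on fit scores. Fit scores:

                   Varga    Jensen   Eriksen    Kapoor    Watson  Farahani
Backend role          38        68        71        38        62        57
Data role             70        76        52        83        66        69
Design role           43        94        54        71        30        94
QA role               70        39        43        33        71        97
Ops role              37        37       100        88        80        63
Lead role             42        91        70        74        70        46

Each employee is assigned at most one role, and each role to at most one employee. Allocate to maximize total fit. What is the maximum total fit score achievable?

Maximum total: 500 pts

Optimal: Varga→QA role (70 pts), Jensen→Lead role (91 pts), Eriksen→Ops role (100 pts), Kapoor→Data role (83 pts), Watson→Backend role (62 pts), Farahani→Design role (94 pts) — total 70+91+100+83+62+94 = 500 pts.
Max-entry greedy (repeatedly take the single best remaining cell) gives 482 pts, worse by 18.
Swapping Varga↔Kapoor (Varga→Data role 70 pts, Kapoor→QA role 33 pts) loses 50.
Every other assignment is strictly worse.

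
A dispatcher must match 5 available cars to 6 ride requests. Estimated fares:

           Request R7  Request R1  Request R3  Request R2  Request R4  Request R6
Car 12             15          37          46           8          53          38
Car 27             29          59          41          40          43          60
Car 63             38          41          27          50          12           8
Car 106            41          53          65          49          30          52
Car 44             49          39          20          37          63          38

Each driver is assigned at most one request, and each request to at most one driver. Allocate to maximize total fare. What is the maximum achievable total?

Optimal: Car 12→Request R4 ($53), Car 27→Request R6 ($60), Car 63→Request R2 ($50), Car 106→Request R3 ($65), Car 44→Request R7 ($49) — total 53+60+50+65+49 = $277.
Max-entry greedy (repeatedly take the single best remaining cell) gives $275, worse by 2.
Next-best assignment: Car 12→Request R4, Car 27→Request R1, Car 63→Request R2, Car 106→Request R3, Car 44→Request R7 = $276.
Swapping Car 12↔Car 27 (Car 12→Request R6 $38, Car 27→Request R4 $43) loses 32.

Max total: $277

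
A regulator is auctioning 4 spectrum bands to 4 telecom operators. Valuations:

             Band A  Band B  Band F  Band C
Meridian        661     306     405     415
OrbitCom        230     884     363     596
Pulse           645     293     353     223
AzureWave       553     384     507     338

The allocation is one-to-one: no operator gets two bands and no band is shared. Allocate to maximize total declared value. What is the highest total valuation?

Maximum total: $2451M

This is a one-to-one assignment (maximum-weight bipartite matching).
Optimal: Meridian→Band C ($415M), OrbitCom→Band B ($884M), Pulse→Band A ($645M), AzureWave→Band F ($507M) — total 415+884+645+507 = $2451M.
Row-greedy (each operator in turn takes its best remaining band) gives $2236M, worse by 215.
Swapping OrbitCom↔Meridian (OrbitCom→Band C $596M, Meridian→Band B $306M) loses 397.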